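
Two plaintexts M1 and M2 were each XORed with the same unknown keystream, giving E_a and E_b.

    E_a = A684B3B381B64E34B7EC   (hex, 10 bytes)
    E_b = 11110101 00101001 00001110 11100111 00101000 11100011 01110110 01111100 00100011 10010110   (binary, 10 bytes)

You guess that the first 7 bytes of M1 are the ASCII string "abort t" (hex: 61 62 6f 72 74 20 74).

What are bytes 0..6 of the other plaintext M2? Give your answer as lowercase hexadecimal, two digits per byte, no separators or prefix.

First, E_a ⊕ E_b = (M1 ⊕ K) ⊕ (M2 ⊕ K) = M1 ⊕ M2, so the key drops out. Then M2 = (M1 ⊕ M2) ⊕ M1 over the first 7 bytes.
byte 0: (a6 ^ f5) ^ 61 = 53 ^ 61 = 32
byte 1: (84 ^ 29) ^ 62 = ad ^ 62 = cf
byte 2: (b3 ^ 0e) ^ 6f = bd ^ 6f = d2
byte 3: (b3 ^ e7) ^ 72 = 54 ^ 72 = 26
byte 4: (81 ^ 28) ^ 74 = a9 ^ 74 = dd
byte 5: (b6 ^ e3) ^ 20 = 55 ^ 20 = 75
byte 6: (4e ^ 76) ^ 74 = 38 ^ 74 = 4c

32cfd226dd754c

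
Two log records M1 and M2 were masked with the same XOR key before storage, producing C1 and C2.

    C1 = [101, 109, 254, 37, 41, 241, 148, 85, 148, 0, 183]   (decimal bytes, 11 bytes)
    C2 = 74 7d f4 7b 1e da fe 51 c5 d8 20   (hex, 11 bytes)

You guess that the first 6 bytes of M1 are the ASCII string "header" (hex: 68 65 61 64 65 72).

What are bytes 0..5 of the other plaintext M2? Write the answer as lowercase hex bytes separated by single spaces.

First, C1 ⊕ C2 = (M1 ⊕ K) ⊕ (M2 ⊕ K) = M1 ⊕ M2, so the key drops out. Then M2 = (M1 ⊕ M2) ⊕ M1 over the first 6 bytes.
byte 0: (65 xor 74) xor 68 = 11 xor 68 = 79
byte 1: (6d xor 7d) xor 65 = 10 xor 65 = 75
byte 2: (fe xor f4) xor 61 = 0a xor 61 = 6b
byte 3: (25 xor 7b) xor 64 = 5e xor 64 = 3a
byte 4: (29 xor 1e) xor 65 = 37 xor 65 = 52
byte 5: (f1 xor da) xor 72 = 2b xor 72 = 59

79 75 6b 3a 52 59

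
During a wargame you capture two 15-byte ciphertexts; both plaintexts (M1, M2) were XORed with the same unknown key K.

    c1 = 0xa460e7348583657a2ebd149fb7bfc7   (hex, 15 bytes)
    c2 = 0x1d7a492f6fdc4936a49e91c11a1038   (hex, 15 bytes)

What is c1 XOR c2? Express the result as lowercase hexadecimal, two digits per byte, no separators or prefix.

c1 ⊕ c2 = (M1 ⊕ K) ⊕ (M2 ⊕ K) = M1 ⊕ M2 — the shared key cancels under XOR.
a4 ^ 1d = b9
60 ^ 7a = 1a
e7 ^ 49 = ae
34 ^ 2f = 1b
85 ^ 6f = ea
83 ^ dc = 5f
65 ^ 49 = 2c
7a ^ 36 = 4c
2e ^ a4 = 8a
bd ^ 9e = 23
14 ^ 91 = 85
9f ^ c1 = 5e
b7 ^ 1a = ad
bf ^ 10 = af
c7 ^ 38 = ff

b91aae1bea5f2c4c8a23855eadafff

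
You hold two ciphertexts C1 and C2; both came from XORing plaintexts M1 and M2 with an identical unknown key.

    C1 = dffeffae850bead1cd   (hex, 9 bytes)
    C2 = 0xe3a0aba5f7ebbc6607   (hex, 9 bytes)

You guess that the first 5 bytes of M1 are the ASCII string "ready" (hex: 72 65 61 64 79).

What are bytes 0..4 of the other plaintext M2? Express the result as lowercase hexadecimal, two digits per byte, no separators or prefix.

First, C1 ⊕ C2 = (M1 ⊕ K) ⊕ (M2 ⊕ K) = M1 ⊕ M2, so the key drops out. Then M2 = (M1 ⊕ M2) ⊕ M1 over the first 5 bytes.
byte 0: (df xor e3) xor 72 = 3c xor 72 = 4e
byte 1: (fe xor a0) xor 65 = 5e xor 65 = 3b
byte 2: (ff xor ab) xor 61 = 54 xor 61 = 35
byte 3: (ae xor a5) xor 64 = 0b xor 64 = 6f
byte 4: (85 xor f7) xor 79 = 72 xor 79 = 0b

4e3b356f0b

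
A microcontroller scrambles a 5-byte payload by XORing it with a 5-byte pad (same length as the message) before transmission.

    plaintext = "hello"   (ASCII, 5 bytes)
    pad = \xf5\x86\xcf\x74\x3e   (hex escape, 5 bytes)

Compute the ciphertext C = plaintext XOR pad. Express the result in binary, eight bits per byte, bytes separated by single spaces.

01101000 ^ 11110101 = 10011101
01100101 ^ 10000110 = 11100011
01101100 ^ 11001111 = 10100011
01101100 ^ 01110100 = 00011000
01101111 ^ 00111110 = 01010001

10011101 11100011 10100011 00011000 01010001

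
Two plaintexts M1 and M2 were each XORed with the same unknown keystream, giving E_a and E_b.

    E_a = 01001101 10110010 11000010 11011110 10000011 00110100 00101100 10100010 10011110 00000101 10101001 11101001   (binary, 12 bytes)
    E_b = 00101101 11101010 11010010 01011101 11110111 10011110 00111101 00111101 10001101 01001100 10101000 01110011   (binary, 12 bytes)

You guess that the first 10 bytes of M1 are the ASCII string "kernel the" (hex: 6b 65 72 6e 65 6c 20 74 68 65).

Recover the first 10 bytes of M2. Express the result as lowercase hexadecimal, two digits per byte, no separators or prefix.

0b3d62ed11c631eb7b2c

First, E_a ⊕ E_b = (M1 ⊕ K) ⊕ (M2 ⊕ K) = M1 ⊕ M2, so the key drops out. Then M2 = (M1 ⊕ M2) ⊕ M1 over the first 10 bytes.
byte 0: (4d ^ 2d) ^ 6b = 60 ^ 6b = 0b
byte 1: (b2 ^ ea) ^ 65 = 58 ^ 65 = 3d
byte 2: (c2 ^ d2) ^ 72 = 10 ^ 72 = 62
byte 3: (de ^ 5d) ^ 6e = 83 ^ 6e = ed
byte 4: (83 ^ f7) ^ 65 = 74 ^ 65 = 11
byte 5: (34 ^ 9e) ^ 6c = aa ^ 6c = c6
byte 6: (2c ^ 3d) ^ 20 = 11 ^ 20 = 31
byte 7: (a2 ^ 3d) ^ 74 = 9f ^ 74 = eb
byte 8: (9e ^ 8d) ^ 68 = 13 ^ 68 = 7b
byte 9: (05 ^ 4c) ^ 65 = 49 ^ 65 = 2c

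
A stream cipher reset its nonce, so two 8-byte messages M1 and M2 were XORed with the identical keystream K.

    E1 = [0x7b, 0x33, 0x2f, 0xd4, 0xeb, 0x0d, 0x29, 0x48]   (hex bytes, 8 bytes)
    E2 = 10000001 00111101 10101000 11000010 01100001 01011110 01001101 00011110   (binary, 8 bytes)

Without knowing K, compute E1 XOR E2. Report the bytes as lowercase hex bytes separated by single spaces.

E1 ⊕ E2 = (M1 ⊕ K) ⊕ (M2 ⊕ K) = M1 ⊕ M2 — the shared key cancels under XOR.
7b xor 81 = fa
33 xor 3d = 0e
2f xor a8 = 87
d4 xor c2 = 16
eb xor 61 = 8a
0d xor 5e = 53
29 xor 4d = 64
48 xor 1e = 56

fa 0e 87 16 8a 53 64 56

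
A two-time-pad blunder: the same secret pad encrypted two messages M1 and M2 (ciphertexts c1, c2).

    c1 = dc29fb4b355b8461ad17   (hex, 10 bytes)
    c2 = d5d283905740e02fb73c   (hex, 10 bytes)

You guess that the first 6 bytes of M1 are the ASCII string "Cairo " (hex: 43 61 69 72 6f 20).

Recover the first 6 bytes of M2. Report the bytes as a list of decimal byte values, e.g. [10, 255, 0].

[74, 154, 17, 169, 13, 59]

First, c1 ⊕ c2 = (M1 ⊕ K) ⊕ (M2 ⊕ K) = M1 ⊕ M2, so the key drops out. Then M2 = (M1 ⊕ M2) ⊕ M1 over the first 6 bytes.
byte 0: (dc XOR d5) XOR 43 = 09 XOR 43 = 4a
byte 1: (29 XOR d2) XOR 61 = fb XOR 61 = 9a
byte 2: (fb XOR 83) XOR 69 = 78 XOR 69 = 11
byte 3: (4b XOR 90) XOR 72 = db XOR 72 = a9
byte 4: (35 XOR 57) XOR 6f = 62 XOR 6f = 0d
byte 5: (5b XOR 40) XOR 20 = 1b XOR 20 = 3b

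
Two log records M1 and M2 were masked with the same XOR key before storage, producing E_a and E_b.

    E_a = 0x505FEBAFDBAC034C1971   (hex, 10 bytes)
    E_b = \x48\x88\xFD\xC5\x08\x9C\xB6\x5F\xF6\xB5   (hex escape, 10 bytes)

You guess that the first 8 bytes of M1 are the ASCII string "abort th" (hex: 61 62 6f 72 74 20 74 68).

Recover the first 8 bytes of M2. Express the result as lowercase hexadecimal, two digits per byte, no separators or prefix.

79b57918a710c17b

First, E_a ⊕ E_b = (M1 ⊕ K) ⊕ (M2 ⊕ K) = M1 ⊕ M2, so the key drops out. Then M2 = (M1 ⊕ M2) ⊕ M1 over the first 8 bytes.
byte 0: (50 ⊕ 48) ⊕ 61 = 18 ⊕ 61 = 79
byte 1: (5f ⊕ 88) ⊕ 62 = d7 ⊕ 62 = b5
byte 2: (eb ⊕ fd) ⊕ 6f = 16 ⊕ 6f = 79
byte 3: (af ⊕ c5) ⊕ 72 = 6a ⊕ 72 = 18
byte 4: (db ⊕ 08) ⊕ 74 = d3 ⊕ 74 = a7
byte 5: (ac ⊕ 9c) ⊕ 20 = 30 ⊕ 20 = 10
byte 6: (03 ⊕ b6) ⊕ 74 = b5 ⊕ 74 = c1
byte 7: (4c ⊕ 5f) ⊕ 68 = 13 ⊕ 68 = 7b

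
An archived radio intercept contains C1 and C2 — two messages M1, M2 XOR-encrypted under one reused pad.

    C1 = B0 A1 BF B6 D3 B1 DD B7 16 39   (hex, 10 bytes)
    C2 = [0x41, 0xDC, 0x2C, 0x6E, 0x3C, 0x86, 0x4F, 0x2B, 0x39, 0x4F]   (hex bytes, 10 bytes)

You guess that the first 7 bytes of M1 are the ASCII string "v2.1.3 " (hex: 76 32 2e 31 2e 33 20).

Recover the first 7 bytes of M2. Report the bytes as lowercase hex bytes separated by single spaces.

87 4f bd e9 c1 04 b2

First, C1 ⊕ C2 = (M1 ⊕ K) ⊕ (M2 ⊕ K) = M1 ⊕ M2, so the key drops out. Then M2 = (M1 ⊕ M2) ⊕ M1 over the first 7 bytes.
byte 0: (b0 XOR 41) XOR 76 = f1 XOR 76 = 87
byte 1: (a1 XOR dc) XOR 32 = 7d XOR 32 = 4f
byte 2: (bf XOR 2c) XOR 2e = 93 XOR 2e = bd
byte 3: (b6 XOR 6e) XOR 31 = d8 XOR 31 = e9
byte 4: (d3 XOR 3c) XOR 2e = ef XOR 2e = c1
byte 5: (b1 XOR 86) XOR 33 = 37 XOR 33 = 04
byte 6: (dd XOR 4f) XOR 20 = 92 XOR 20 = b2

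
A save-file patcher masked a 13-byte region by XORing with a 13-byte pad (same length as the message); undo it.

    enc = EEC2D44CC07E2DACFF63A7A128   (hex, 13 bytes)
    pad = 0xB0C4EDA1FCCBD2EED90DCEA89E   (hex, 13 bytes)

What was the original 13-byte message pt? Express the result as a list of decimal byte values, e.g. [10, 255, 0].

[94, 6, 57, 237, 60, 181, 255, 66, 38, 110, 105, 9, 182]

XOR is its own inverse, so applying the key byte-wise gives the result directly.
ee ⊕ b0 = 5e
c2 ⊕ c4 = 06
d4 ⊕ ed = 39
4c ⊕ a1 = ed
c0 ⊕ fc = 3c
7e ⊕ cb = b5
2d ⊕ d2 = ff
ac ⊕ ee = 42
ff ⊕ d9 = 26
63 ⊕ 0d = 6e
a7 ⊕ ce = 69
a1 ⊕ a8 = 09
28 ⊕ 9e = b6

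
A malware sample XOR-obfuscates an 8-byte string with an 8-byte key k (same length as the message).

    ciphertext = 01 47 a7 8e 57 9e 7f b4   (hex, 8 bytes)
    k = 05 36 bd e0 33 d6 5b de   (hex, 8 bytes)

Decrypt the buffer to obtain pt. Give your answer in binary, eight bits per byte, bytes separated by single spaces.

00000100 01110001 00011010 01101110 01100100 01001000 00100100 01101010

XOR is its own inverse, so applying the key byte-wise gives the result directly.
00000001 xor 00000101 = 00000100
01000111 xor 00110110 = 01110001
10100111 xor 10111101 = 00011010
10001110 xor 11100000 = 01101110
01010111 xor 00110011 = 01100100
10011110 xor 11010110 = 01001000
01111111 xor 01011011 = 00100100
10110100 xor 11011110 = 01101010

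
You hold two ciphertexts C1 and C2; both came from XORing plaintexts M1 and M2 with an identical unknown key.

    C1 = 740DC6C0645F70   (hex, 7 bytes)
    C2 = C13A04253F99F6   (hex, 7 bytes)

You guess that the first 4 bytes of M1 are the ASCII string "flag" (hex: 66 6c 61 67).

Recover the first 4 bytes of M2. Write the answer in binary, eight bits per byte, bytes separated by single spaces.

11010011 01011011 10100011 10000010

First, C1 ⊕ C2 = (M1 ⊕ K) ⊕ (M2 ⊕ K) = M1 ⊕ M2, so the key drops out. Then M2 = (M1 ⊕ M2) ⊕ M1 over the first 4 bytes.
byte 0: (74 xor c1) xor 66 = b5 xor 66 = d3
byte 1: (0d xor 3a) xor 6c = 37 xor 6c = 5b
byte 2: (c6 xor 04) xor 61 = c2 xor 61 = a3
byte 3: (c0 xor 25) xor 67 = e5 xor 67 = 82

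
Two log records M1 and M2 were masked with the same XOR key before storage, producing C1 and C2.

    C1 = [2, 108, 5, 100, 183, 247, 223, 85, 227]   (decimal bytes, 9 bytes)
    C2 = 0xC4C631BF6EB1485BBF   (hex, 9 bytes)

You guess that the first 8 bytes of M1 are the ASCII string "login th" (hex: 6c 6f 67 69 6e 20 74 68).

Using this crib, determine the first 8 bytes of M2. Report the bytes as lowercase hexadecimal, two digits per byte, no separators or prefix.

First, C1 ⊕ C2 = (M1 ⊕ K) ⊕ (M2 ⊕ K) = M1 ⊕ M2, so the key drops out. Then M2 = (M1 ⊕ M2) ⊕ M1 over the first 8 bytes.
byte 0: (02 XOR c4) XOR 6c = c6 XOR 6c = aa
byte 1: (6c XOR c6) XOR 6f = aa XOR 6f = c5
byte 2: (05 XOR 31) XOR 67 = 34 XOR 67 = 53
byte 3: (64 XOR bf) XOR 69 = db XOR 69 = b2
byte 4: (b7 XOR 6e) XOR 6e = d9 XOR 6e = b7
byte 5: (f7 XOR b1) XOR 20 = 46 XOR 20 = 66
byte 6: (df XOR 48) XOR 74 = 97 XOR 74 = e3
byte 7: (55 XOR 5b) XOR 68 = 0e XOR 68 = 66

aac553b2b766e366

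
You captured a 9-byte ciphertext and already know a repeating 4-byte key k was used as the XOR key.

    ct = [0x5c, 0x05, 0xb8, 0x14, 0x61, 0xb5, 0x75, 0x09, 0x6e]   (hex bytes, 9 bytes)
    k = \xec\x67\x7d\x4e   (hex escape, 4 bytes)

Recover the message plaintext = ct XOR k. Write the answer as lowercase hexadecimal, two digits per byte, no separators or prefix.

b062c55a8dd2084782

The 4-byte key repeats, so the effective keystream is ec 67 7d 4e ec 67 7d 4e ec.
byte 0: 5c xor ec = b0
byte 1: 05 xor 67 = 62
byte 2: b8 xor 7d = c5
byte 3: 14 xor 4e = 5a
byte 4: 61 xor ec = 8d
byte 5: b5 xor 67 = d2
byte 6: 75 xor 7d = 08
byte 7: 09 xor 4e = 47
byte 8: 6e xor ec = 82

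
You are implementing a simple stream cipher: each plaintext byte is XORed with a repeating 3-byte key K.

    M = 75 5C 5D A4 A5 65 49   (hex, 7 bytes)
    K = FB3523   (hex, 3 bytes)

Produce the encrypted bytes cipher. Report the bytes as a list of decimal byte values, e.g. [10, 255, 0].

The 3-byte key repeats, so the effective keystream is fb 35 23 fb 35 23 fb.
byte 0: 117 xor 251 = 142
byte 1:  92 xor  53 = 105
byte 2:  93 xor  35 = 126
byte 3: 164 xor 251 =  95
byte 4: 165 xor  53 = 144
byte 5: 101 xor  35 =  70
byte 6:  73 xor 251 = 178

[142, 105, 126, 95, 144, 70, 178]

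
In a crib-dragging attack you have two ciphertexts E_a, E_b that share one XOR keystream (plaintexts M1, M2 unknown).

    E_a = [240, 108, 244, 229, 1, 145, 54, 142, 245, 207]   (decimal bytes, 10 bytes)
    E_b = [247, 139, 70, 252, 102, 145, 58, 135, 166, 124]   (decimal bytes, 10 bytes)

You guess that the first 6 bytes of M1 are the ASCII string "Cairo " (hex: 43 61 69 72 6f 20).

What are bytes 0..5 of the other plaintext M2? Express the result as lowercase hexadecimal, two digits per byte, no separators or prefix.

4486db6b0820

First, E_a ⊕ E_b = (M1 ⊕ K) ⊕ (M2 ⊕ K) = M1 ⊕ M2, so the key drops out. Then M2 = (M1 ⊕ M2) ⊕ M1 over the first 6 bytes.
byte 0: (f0 ⊕ f7) ⊕ 43 = 07 ⊕ 43 = 44
byte 1: (6c ⊕ 8b) ⊕ 61 = e7 ⊕ 61 = 86
byte 2: (f4 ⊕ 46) ⊕ 69 = b2 ⊕ 69 = db
byte 3: (e5 ⊕ fc) ⊕ 72 = 19 ⊕ 72 = 6b
byte 4: (01 ⊕ 66) ⊕ 6f = 67 ⊕ 6f = 08
byte 5: (91 ⊕ 91) ⊕ 20 = 00 ⊕ 20 = 20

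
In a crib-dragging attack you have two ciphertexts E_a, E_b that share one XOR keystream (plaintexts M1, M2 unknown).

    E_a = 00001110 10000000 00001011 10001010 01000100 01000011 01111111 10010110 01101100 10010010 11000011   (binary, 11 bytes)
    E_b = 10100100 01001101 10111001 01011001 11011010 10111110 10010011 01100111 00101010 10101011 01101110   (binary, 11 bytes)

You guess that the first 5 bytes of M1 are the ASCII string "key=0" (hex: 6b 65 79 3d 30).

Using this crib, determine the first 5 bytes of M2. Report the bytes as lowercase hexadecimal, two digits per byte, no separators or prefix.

First, E_a ⊕ E_b = (M1 ⊕ K) ⊕ (M2 ⊕ K) = M1 ⊕ M2, so the key drops out. Then M2 = (M1 ⊕ M2) ⊕ M1 over the first 5 bytes.
byte 0: (0e ⊕ a4) ⊕ 6b = aa ⊕ 6b = c1
byte 1: (80 ⊕ 4d) ⊕ 65 = cd ⊕ 65 = a8
byte 2: (0b ⊕ b9) ⊕ 79 = b2 ⊕ 79 = cb
byte 3: (8a ⊕ 59) ⊕ 3d = d3 ⊕ 3d = ee
byte 4: (44 ⊕ da) ⊕ 30 = 9e ⊕ 30 = ae

c1a8cbeeae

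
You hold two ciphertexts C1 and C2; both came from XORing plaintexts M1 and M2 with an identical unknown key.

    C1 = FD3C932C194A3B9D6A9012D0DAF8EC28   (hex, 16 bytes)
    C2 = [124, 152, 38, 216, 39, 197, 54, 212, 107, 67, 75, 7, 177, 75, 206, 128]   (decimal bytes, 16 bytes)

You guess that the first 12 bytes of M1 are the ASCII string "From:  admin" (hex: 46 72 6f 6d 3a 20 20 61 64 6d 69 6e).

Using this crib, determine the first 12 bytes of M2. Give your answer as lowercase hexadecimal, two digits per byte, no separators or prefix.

c7d6da9904af2d2865be30b9

First, C1 ⊕ C2 = (M1 ⊕ K) ⊕ (M2 ⊕ K) = M1 ⊕ M2, so the key drops out. Then M2 = (M1 ⊕ M2) ⊕ M1 over the first 12 bytes.
byte 0: (fd ⊕ 7c) ⊕ 46 = 81 ⊕ 46 = c7
byte 1: (3c ⊕ 98) ⊕ 72 = a4 ⊕ 72 = d6
byte 2: (93 ⊕ 26) ⊕ 6f = b5 ⊕ 6f = da
byte 3: (2c ⊕ d8) ⊕ 6d = f4 ⊕ 6d = 99
byte 4: (19 ⊕ 27) ⊕ 3a = 3e ⊕ 3a = 04
byte 5: (4a ⊕ c5) ⊕ 20 = 8f ⊕ 20 = af
byte 6: (3b ⊕ 36) ⊕ 20 = 0d ⊕ 20 = 2d
byte 7: (9d ⊕ d4) ⊕ 61 = 49 ⊕ 61 = 28
byte 8: (6a ⊕ 6b) ⊕ 64 = 01 ⊕ 64 = 65
byte 9: (90 ⊕ 43) ⊕ 6d = d3 ⊕ 6d = be
byte 10: (12 ⊕ 4b) ⊕ 69 = 59 ⊕ 69 = 30
byte 11: (d0 ⊕ 07) ⊕ 6e = d7 ⊕ 6e = b9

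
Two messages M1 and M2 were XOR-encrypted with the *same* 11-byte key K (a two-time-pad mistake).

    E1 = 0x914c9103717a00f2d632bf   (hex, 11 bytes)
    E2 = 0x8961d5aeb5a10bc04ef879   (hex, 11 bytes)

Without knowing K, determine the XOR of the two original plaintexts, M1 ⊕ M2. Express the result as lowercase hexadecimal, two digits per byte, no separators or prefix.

182d44adc4db0b3298cac6

E1 ⊕ E2 = (M1 ⊕ K) ⊕ (M2 ⊕ K) = M1 ⊕ M2 — the shared key cancels under XOR.
91 ⊕ 89 = 18
4c ⊕ 61 = 2d
91 ⊕ d5 = 44
03 ⊕ ae = ad
71 ⊕ b5 = c4
7a ⊕ a1 = db
00 ⊕ 0b = 0b
f2 ⊕ c0 = 32
d6 ⊕ 4e = 98
32 ⊕ f8 = ca
bf ⊕ 79 = c6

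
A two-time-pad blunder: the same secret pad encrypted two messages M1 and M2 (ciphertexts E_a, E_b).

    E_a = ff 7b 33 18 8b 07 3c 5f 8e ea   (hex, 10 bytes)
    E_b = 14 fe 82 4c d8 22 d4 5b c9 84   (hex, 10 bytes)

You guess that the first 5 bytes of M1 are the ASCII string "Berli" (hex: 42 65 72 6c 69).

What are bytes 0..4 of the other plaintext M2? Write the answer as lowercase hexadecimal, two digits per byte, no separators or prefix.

First, E_a ⊕ E_b = (M1 ⊕ K) ⊕ (M2 ⊕ K) = M1 ⊕ M2, so the key drops out. Then M2 = (M1 ⊕ M2) ⊕ M1 over the first 5 bytes.
byte 0: (ff xor 14) xor 42 = eb xor 42 = a9
byte 1: (7b xor fe) xor 65 = 85 xor 65 = e0
byte 2: (33 xor 82) xor 72 = b1 xor 72 = c3
byte 3: (18 xor 4c) xor 6c = 54 xor 6c = 38
byte 4: (8b xor d8) xor 69 = 53 xor 69 = 3a

a9e0c3383a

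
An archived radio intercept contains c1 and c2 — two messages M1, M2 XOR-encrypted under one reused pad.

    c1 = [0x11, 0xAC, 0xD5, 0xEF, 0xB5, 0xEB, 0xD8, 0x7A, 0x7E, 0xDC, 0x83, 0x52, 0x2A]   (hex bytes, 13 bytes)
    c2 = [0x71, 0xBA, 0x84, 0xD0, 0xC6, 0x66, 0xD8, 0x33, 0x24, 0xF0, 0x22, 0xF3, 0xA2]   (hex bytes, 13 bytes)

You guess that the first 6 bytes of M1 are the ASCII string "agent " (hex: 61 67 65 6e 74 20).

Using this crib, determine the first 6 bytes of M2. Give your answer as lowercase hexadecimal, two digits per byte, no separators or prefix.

0171345107ad

First, c1 ⊕ c2 = (M1 ⊕ K) ⊕ (M2 ⊕ K) = M1 ⊕ M2, so the key drops out. Then M2 = (M1 ⊕ M2) ⊕ M1 over the first 6 bytes.
byte 0: (11 ⊕ 71) ⊕ 61 = 60 ⊕ 61 = 01
byte 1: (ac ⊕ ba) ⊕ 67 = 16 ⊕ 67 = 71
byte 2: (d5 ⊕ 84) ⊕ 65 = 51 ⊕ 65 = 34
byte 3: (ef ⊕ d0) ⊕ 6e = 3f ⊕ 6e = 51
byte 4: (b5 ⊕ c6) ⊕ 74 = 73 ⊕ 74 = 07
byte 5: (eb ⊕ 66) ⊕ 20 = 8d ⊕ 20 = ad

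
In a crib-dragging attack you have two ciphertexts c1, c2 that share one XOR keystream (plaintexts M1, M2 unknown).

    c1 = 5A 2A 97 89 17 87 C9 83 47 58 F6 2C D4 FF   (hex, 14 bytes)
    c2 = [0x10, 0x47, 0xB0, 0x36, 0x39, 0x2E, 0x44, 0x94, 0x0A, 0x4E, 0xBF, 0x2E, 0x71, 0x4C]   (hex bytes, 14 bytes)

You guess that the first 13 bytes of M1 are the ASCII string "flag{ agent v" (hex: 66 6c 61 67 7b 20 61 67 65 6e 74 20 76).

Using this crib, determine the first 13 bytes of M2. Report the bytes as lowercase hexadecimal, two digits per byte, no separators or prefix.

2c0146d85589ec7028783d22d3

First, c1 ⊕ c2 = (M1 ⊕ K) ⊕ (M2 ⊕ K) = M1 ⊕ M2, so the key drops out. Then M2 = (M1 ⊕ M2) ⊕ M1 over the first 13 bytes.
byte 0: (5a ⊕ 10) ⊕ 66 = 4a ⊕ 66 = 2c
byte 1: (2a ⊕ 47) ⊕ 6c = 6d ⊕ 6c = 01
byte 2: (97 ⊕ b0) ⊕ 61 = 27 ⊕ 61 = 46
byte 3: (89 ⊕ 36) ⊕ 67 = bf ⊕ 67 = d8
byte 4: (17 ⊕ 39) ⊕ 7b = 2e ⊕ 7b = 55
byte 5: (87 ⊕ 2e) ⊕ 20 = a9 ⊕ 20 = 89
byte 6: (c9 ⊕ 44) ⊕ 61 = 8d ⊕ 61 = ec
byte 7: (83 ⊕ 94) ⊕ 67 = 17 ⊕ 67 = 70
byte 8: (47 ⊕ 0a) ⊕ 65 = 4d ⊕ 65 = 28
byte 9: (58 ⊕ 4e) ⊕ 6e = 16 ⊕ 6e = 78
byte 10: (f6 ⊕ bf) ⊕ 74 = 49 ⊕ 74 = 3d
byte 11: (2c ⊕ 2e) ⊕ 20 = 02 ⊕ 20 = 22
byte 12: (d4 ⊕ 71) ⊕ 76 = a5 ⊕ 76 = d3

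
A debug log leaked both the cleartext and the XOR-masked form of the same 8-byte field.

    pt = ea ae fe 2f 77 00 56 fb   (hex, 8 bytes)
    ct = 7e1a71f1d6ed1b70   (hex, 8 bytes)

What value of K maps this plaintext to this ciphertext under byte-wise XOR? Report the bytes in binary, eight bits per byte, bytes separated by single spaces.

Since ct = pt ⊕ K, XORing both sides with pt gives K = pt ⊕ ct.
ea xor 7e = 94
ae xor 1a = b4
fe xor 71 = 8f
2f xor f1 = de
77 xor d6 = a1
00 xor ed = ed
56 xor 1b = 4d
fb xor 70 = 8b

10010100 10110100 10001111 11011110 10100001 11101101 01001101 10001011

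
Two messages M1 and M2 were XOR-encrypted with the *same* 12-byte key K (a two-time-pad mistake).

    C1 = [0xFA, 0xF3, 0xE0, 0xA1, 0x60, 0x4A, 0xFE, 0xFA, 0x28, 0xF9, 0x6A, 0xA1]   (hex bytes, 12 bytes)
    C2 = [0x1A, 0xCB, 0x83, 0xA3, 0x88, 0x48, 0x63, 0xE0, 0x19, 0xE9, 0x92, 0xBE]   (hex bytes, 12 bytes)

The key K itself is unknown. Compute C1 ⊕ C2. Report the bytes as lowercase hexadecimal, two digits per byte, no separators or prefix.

e0386302e8029d1a3110f81f

C1 ⊕ C2 = (M1 ⊕ K) ⊕ (M2 ⊕ K) = M1 ⊕ M2 — the shared key cancels under XOR.
fa ⊕ 1a = e0
f3 ⊕ cb = 38
e0 ⊕ 83 = 63
a1 ⊕ a3 = 02
60 ⊕ 88 = e8
4a ⊕ 48 = 02
fe ⊕ 63 = 9d
fa ⊕ e0 = 1a
28 ⊕ 19 = 31
f9 ⊕ e9 = 10
6a ⊕ 92 = f8
a1 ⊕ be = 1f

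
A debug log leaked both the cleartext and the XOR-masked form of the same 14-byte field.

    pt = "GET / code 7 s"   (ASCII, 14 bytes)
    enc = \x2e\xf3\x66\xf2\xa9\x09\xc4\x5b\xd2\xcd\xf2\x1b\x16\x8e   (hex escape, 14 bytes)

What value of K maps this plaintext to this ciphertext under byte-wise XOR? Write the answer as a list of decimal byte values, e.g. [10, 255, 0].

Since enc = pt ⊕ K, XORing both sides with pt gives K = pt ⊕ enc.
47 ^ 2e = 69
45 ^ f3 = b6
54 ^ 66 = 32
20 ^ f2 = d2
2f ^ a9 = 86
20 ^ 09 = 29
63 ^ c4 = a7
6f ^ 5b = 34
64 ^ d2 = b6
65 ^ cd = a8
20 ^ f2 = d2
37 ^ 1b = 2c
20 ^ 16 = 36
73 ^ 8e = fd

[105, 182, 50, 210, 134, 41, 167, 52, 182, 168, 210, 44, 54, 253]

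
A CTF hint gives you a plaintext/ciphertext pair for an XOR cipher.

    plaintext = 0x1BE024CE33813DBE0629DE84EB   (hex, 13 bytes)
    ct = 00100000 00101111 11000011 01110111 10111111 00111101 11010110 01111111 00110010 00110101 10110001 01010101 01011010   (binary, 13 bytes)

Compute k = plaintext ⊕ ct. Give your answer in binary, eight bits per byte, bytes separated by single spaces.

Since ct = plaintext ⊕ k, XORing both sides with plaintext gives k = plaintext ⊕ ct.
byte 0: 1b ^ 20 = 3b
byte 1: e0 ^ 2f = cf
byte 2: 24 ^ c3 = e7
byte 3: ce ^ 77 = b9
byte 4: 33 ^ bf = 8c
byte 5: 81 ^ 3d = bc
byte 6: 3d ^ d6 = eb
byte 7: be ^ 7f = c1
byte 8: 06 ^ 32 = 34
byte 9: 29 ^ 35 = 1c
byte 10: de ^ b1 = 6f
byte 11: 84 ^ 55 = d1
byte 12: eb ^ 5a = b1

00111011 11001111 11100111 10111001 10001100 10111100 11101011 11000001 00110100 00011100 01101111 11010001 10110001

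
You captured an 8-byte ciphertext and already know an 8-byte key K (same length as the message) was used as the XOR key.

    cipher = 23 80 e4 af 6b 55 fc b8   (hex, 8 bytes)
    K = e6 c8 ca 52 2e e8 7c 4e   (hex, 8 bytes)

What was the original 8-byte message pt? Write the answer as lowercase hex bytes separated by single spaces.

XOR is its own inverse, so applying the key byte-wise gives the result directly.
 35 ⊕ 230 = 197
128 ⊕ 200 =  72
228 ⊕ 202 =  46
175 ⊕  82 = 253
107 ⊕  46 =  69
 85 ⊕ 232 = 189
252 ⊕ 124 = 128
184 ⊕  78 = 246

c5 48 2e fd 45 bd 80 f6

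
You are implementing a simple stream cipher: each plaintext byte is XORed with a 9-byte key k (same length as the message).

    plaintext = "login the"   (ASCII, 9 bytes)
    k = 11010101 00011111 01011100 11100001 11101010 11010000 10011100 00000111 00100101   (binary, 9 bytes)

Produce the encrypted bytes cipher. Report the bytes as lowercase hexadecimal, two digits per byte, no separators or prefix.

b9703b8884f0e86f40

XOR is its own inverse, so applying the key byte-wise gives the result directly.
6c XOR d5 = b9
6f XOR 1f = 70
67 XOR 5c = 3b
69 XOR e1 = 88
6e XOR ea = 84
20 XOR d0 = f0
74 XOR 9c = e8
68 XOR 07 = 6f
65 XOR 25 = 40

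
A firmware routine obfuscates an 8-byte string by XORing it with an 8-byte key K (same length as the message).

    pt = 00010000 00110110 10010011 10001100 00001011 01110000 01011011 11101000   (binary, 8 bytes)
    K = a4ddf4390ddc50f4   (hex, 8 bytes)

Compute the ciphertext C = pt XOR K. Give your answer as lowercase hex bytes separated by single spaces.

b4 eb 67 b5 06 ac 0b 1c

XOR is its own inverse, so applying the key byte-wise gives the result directly.
byte 0: 10 xor a4 = b4
byte 1: 36 xor dd = eb
byte 2: 93 xor f4 = 67
byte 3: 8c xor 39 = b5
byte 4: 0b xor 0d = 06
byte 5: 70 xor dc = ac
byte 6: 5b xor 50 = 0b
byte 7: e8 xor f4 = 1c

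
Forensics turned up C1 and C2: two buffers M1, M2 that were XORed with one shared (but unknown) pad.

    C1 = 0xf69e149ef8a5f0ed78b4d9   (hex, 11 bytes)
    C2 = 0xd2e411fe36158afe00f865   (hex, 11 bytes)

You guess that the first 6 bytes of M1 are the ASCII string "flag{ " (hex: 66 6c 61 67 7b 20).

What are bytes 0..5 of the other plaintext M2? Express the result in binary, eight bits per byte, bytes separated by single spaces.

01000010 00010110 01100100 00000111 10110101 10010000

First, C1 ⊕ C2 = (M1 ⊕ K) ⊕ (M2 ⊕ K) = M1 ⊕ M2, so the key drops out. Then M2 = (M1 ⊕ M2) ⊕ M1 over the first 6 bytes.
byte 0: (f6 xor d2) xor 66 = 24 xor 66 = 42
byte 1: (9e xor e4) xor 6c = 7a xor 6c = 16
byte 2: (14 xor 11) xor 61 = 05 xor 61 = 64
byte 3: (9e xor fe) xor 67 = 60 xor 67 = 07
byte 4: (f8 xor 36) xor 7b = ce xor 7b = b5
byte 5: (a5 xor 15) xor 20 = b0 xor 20 = 90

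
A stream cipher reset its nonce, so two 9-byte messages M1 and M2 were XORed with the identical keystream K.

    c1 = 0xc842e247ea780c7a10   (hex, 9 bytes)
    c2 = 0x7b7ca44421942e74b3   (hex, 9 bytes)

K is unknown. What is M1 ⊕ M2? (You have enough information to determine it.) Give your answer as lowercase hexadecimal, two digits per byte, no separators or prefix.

c1 ⊕ c2 = (M1 ⊕ K) ⊕ (M2 ⊕ K) = M1 ⊕ M2 — the shared key cancels under XOR.
c8 XOR 7b = b3
42 XOR 7c = 3e
e2 XOR a4 = 46
47 XOR 44 = 03
ea XOR 21 = cb
78 XOR 94 = ec
0c XOR 2e = 22
7a XOR 74 = 0e
10 XOR b3 = a3

b33e4603cbec220ea3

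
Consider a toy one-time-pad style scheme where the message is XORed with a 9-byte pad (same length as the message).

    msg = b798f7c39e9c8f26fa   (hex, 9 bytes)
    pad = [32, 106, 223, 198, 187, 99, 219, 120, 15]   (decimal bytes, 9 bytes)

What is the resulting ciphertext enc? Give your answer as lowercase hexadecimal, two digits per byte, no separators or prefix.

XOR is its own inverse, so applying the key byte-wise gives the result directly.
byte 0: 10110111 XOR 00100000 = 10010111
byte 1: 10011000 XOR 01101010 = 11110010
byte 2: 11110111 XOR 11011111 = 00101000
byte 3: 11000011 XOR 11000110 = 00000101
byte 4: 10011110 XOR 10111011 = 00100101
byte 5: 10011100 XOR 01100011 = 11111111
byte 6: 10001111 XOR 11011011 = 01010100
byte 7: 00100110 XOR 01111000 = 01011110
byte 8: 11111010 XOR 00001111 = 11110101

97f2280525ff545ef5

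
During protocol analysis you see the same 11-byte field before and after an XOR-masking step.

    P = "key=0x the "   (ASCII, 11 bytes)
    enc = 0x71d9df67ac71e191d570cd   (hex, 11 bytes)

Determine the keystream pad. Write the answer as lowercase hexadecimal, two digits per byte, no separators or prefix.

1abca65a9c09c1e5bd15ed

Since enc = P ⊕ pad, XORing both sides with P gives pad = P ⊕ enc.
6b ^ 71 = 1a
65 ^ d9 = bc
79 ^ df = a6
3d ^ 67 = 5a
30 ^ ac = 9c
78 ^ 71 = 09
20 ^ e1 = c1
74 ^ 91 = e5
68 ^ d5 = bd
65 ^ 70 = 15
20 ^ cd = ed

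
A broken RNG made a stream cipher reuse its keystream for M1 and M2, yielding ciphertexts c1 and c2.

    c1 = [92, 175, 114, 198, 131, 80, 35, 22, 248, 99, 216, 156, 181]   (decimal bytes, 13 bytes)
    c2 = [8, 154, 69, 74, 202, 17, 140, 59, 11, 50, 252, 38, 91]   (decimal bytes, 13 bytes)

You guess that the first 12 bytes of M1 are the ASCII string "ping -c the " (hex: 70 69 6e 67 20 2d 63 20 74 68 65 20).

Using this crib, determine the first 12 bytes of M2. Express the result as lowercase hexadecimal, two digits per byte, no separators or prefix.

245c59eb696ccc0d8739419a

First, c1 ⊕ c2 = (M1 ⊕ K) ⊕ (M2 ⊕ K) = M1 ⊕ M2, so the key drops out. Then M2 = (M1 ⊕ M2) ⊕ M1 over the first 12 bytes.
byte 0: (5c XOR 08) XOR 70 = 54 XOR 70 = 24
byte 1: (af XOR 9a) XOR 69 = 35 XOR 69 = 5c
byte 2: (72 XOR 45) XOR 6e = 37 XOR 6e = 59
byte 3: (c6 XOR 4a) XOR 67 = 8c XOR 67 = eb
byte 4: (83 XOR ca) XOR 20 = 49 XOR 20 = 69
byte 5: (50 XOR 11) XOR 2d = 41 XOR 2d = 6c
byte 6: (23 XOR 8c) XOR 63 = af XOR 63 = cc
byte 7: (16 XOR 3b) XOR 20 = 2d XOR 20 = 0d
byte 8: (f8 XOR 0b) XOR 74 = f3 XOR 74 = 87
byte 9: (63 XOR 32) XOR 68 = 51 XOR 68 = 39
byte 10: (d8 XOR fc) XOR 65 = 24 XOR 65 = 41
byte 11: (9c XOR 26) XOR 20 = ba XOR 20 = 9a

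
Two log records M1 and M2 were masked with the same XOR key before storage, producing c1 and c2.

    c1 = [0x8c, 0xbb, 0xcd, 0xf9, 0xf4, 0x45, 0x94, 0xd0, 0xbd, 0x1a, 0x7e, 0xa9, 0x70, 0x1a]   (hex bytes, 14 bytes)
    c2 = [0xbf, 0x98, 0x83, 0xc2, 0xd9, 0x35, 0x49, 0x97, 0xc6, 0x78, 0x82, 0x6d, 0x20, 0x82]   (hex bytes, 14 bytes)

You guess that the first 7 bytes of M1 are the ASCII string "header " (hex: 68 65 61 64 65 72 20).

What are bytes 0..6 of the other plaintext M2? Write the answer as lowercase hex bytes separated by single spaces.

5b 46 2f 5f 48 02 fd

First, c1 ⊕ c2 = (M1 ⊕ K) ⊕ (M2 ⊕ K) = M1 ⊕ M2, so the key drops out. Then M2 = (M1 ⊕ M2) ⊕ M1 over the first 7 bytes.
byte 0: (8c xor bf) xor 68 = 33 xor 68 = 5b
byte 1: (bb xor 98) xor 65 = 23 xor 65 = 46
byte 2: (cd xor 83) xor 61 = 4e xor 61 = 2f
byte 3: (f9 xor c2) xor 64 = 3b xor 64 = 5f
byte 4: (f4 xor d9) xor 65 = 2d xor 65 = 48
byte 5: (45 xor 35) xor 72 = 70 xor 72 = 02
byte 6: (94 xor 49) xor 20 = dd xor 20 = fd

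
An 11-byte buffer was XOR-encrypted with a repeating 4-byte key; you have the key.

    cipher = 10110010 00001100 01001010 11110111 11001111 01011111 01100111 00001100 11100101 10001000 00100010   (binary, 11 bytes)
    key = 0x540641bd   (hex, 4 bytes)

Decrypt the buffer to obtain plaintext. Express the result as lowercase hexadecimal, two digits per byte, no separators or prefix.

The 4-byte key repeats, so the effective keystream is 54 06 41 bd 54 06 41 bd 54 06 41.
byte 0: 10110010 xor 01010100 = 11100110
byte 1: 00001100 xor 00000110 = 00001010
byte 2: 01001010 xor 01000001 = 00001011
byte 3: 11110111 xor 10111101 = 01001010
byte 4: 11001111 xor 01010100 = 10011011
byte 5: 01011111 xor 00000110 = 01011001
byte 6: 01100111 xor 01000001 = 00100110
byte 7: 00001100 xor 10111101 = 10110001
byte 8: 11100101 xor 01010100 = 10110001
byte 9: 10001000 xor 00000110 = 10001110
byte 10: 00100010 xor 01000001 = 01100011

e60a0b4a9b5926b1b18e63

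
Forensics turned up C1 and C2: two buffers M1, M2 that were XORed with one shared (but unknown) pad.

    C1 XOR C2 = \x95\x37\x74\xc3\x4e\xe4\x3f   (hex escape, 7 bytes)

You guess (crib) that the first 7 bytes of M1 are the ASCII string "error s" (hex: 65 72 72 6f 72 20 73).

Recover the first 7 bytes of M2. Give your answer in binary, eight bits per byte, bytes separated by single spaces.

11110000 01000101 00000110 10101100 00111100 11000100 01001100

Since C1 ⊕ C2 = M1 ⊕ M2, XORing with the guessed M1 bytes yields the corresponding M2 bytes: M2 = (C1 ⊕ C2) ⊕ M1.
byte 0: 149 ^ 101 = 240
byte 1:  55 ^ 114 =  69
byte 2: 116 ^ 114 =   6
byte 3: 195 ^ 111 = 172
byte 4:  78 ^ 114 =  60
byte 5: 228 ^  32 = 196
byte 6:  63 ^ 115 =  76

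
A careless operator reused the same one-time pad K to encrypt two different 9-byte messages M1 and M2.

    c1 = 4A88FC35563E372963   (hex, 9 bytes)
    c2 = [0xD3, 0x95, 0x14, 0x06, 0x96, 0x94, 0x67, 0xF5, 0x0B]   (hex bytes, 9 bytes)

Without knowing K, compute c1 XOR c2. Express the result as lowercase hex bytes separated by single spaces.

c1 ⊕ c2 = (M1 ⊕ K) ⊕ (M2 ⊕ K) = M1 ⊕ M2 — the shared key cancels under XOR.
byte 0: 4a ⊕ d3 = 99
byte 1: 88 ⊕ 95 = 1d
byte 2: fc ⊕ 14 = e8
byte 3: 35 ⊕ 06 = 33
byte 4: 56 ⊕ 96 = c0
byte 5: 3e ⊕ 94 = aa
byte 6: 37 ⊕ 67 = 50
byte 7: 29 ⊕ f5 = dc
byte 8: 63 ⊕ 0b = 68

99 1d e8 33 c0 aa 50 dc 68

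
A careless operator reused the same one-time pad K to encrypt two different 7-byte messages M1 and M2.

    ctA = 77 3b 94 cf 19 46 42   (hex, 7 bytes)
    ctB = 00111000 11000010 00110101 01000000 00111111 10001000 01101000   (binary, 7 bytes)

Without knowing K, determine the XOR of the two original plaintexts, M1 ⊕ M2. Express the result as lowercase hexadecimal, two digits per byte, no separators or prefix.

4ff9a18f26ce2a

ctA ⊕ ctB = (M1 ⊕ K) ⊕ (M2 ⊕ K) = M1 ⊕ M2 — the shared key cancels under XOR.
byte 0: 77 xor 38 = 4f
byte 1: 3b xor c2 = f9
byte 2: 94 xor 35 = a1
byte 3: cf xor 40 = 8f
byte 4: 19 xor 3f = 26
byte 5: 46 xor 88 = ce
byte 6: 42 xor 68 = 2a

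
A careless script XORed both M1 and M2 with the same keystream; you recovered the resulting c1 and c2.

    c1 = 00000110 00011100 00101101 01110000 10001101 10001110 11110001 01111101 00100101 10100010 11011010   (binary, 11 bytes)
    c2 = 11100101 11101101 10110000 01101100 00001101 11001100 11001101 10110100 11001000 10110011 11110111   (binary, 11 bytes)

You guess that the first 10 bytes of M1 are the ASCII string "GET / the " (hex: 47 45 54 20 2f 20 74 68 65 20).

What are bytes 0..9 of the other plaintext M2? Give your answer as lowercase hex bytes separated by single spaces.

a4 b4 c9 3c af 62 48 a1 88 31

First, c1 ⊕ c2 = (M1 ⊕ K) ⊕ (M2 ⊕ K) = M1 ⊕ M2, so the key drops out. Then M2 = (M1 ⊕ M2) ⊕ M1 over the first 10 bytes.
byte 0: (06 xor e5) xor 47 = e3 xor 47 = a4
byte 1: (1c xor ed) xor 45 = f1 xor 45 = b4
byte 2: (2d xor b0) xor 54 = 9d xor 54 = c9
byte 3: (70 xor 6c) xor 20 = 1c xor 20 = 3c
byte 4: (8d xor 0d) xor 2f = 80 xor 2f = af
byte 5: (8e xor cc) xor 20 = 42 xor 20 = 62
byte 6: (f1 xor cd) xor 74 = 3c xor 74 = 48
byte 7: (7d xor b4) xor 68 = c9 xor 68 = a1
byte 8: (25 xor c8) xor 65 = ed xor 65 = 88
byte 9: (a2 xor b3) xor 20 = 11 xor 20 = 31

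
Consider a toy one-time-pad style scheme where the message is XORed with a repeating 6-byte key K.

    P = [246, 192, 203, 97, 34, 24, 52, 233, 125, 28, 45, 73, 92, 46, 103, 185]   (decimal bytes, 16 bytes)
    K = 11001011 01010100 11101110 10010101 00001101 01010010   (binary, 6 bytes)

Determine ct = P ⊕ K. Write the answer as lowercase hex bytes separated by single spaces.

3d 94 25 f4 2f 4a ff bd 93 89 20 1b 97 7a 89 2c

The 6-byte key repeats, so the effective keystream is cb 54 ee 95 0d 52 cb 54 ee 95 0d 52 cb 54 ee 95.
byte 0: 11110110 xor 11001011 = 00111101
byte 1: 11000000 xor 01010100 = 10010100
byte 2: 11001011 xor 11101110 = 00100101
byte 3: 01100001 xor 10010101 = 11110100
byte 4: 00100010 xor 00001101 = 00101111
byte 5: 00011000 xor 01010010 = 01001010
byte 6: 00110100 xor 11001011 = 11111111
byte 7: 11101001 xor 01010100 = 10111101
byte 8: 01111101 xor 11101110 = 10010011
byte 9: 00011100 xor 10010101 = 10001001
byte 10: 00101101 xor 00001101 = 00100000
byte 11: 01001001 xor 01010010 = 00011011
byte 12: 01011100 xor 11001011 = 10010111
byte 13: 00101110 xor 01010100 = 01111010
byte 14: 01100111 xor 11101110 = 10001001
byte 15: 10111001 xor 10010101 = 00101100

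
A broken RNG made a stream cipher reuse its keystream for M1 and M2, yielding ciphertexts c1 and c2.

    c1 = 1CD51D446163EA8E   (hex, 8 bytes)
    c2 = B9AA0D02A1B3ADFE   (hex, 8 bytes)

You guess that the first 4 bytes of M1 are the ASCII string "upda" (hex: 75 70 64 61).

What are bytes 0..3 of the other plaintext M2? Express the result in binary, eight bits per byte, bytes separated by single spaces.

First, c1 ⊕ c2 = (M1 ⊕ K) ⊕ (M2 ⊕ K) = M1 ⊕ M2, so the key drops out. Then M2 = (M1 ⊕ M2) ⊕ M1 over the first 4 bytes.
byte 0: (1c xor b9) xor 75 = a5 xor 75 = d0
byte 1: (d5 xor aa) xor 70 = 7f xor 70 = 0f
byte 2: (1d xor 0d) xor 64 = 10 xor 64 = 74
byte 3: (44 xor 02) xor 61 = 46 xor 61 = 27

11010000 00001111 01110100 00100111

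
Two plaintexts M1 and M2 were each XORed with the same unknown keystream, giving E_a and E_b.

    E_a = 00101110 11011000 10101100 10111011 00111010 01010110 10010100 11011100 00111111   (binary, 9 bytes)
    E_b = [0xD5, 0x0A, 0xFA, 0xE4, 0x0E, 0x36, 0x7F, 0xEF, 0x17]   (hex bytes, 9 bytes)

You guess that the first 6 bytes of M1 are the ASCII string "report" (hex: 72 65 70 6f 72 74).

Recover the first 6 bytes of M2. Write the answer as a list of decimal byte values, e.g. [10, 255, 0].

[137, 183, 38, 48, 70, 20]

First, E_a ⊕ E_b = (M1 ⊕ K) ⊕ (M2 ⊕ K) = M1 ⊕ M2, so the key drops out. Then M2 = (M1 ⊕ M2) ⊕ M1 over the first 6 bytes.
byte 0: (2e ⊕ d5) ⊕ 72 = fb ⊕ 72 = 89
byte 1: (d8 ⊕ 0a) ⊕ 65 = d2 ⊕ 65 = b7
byte 2: (ac ⊕ fa) ⊕ 70 = 56 ⊕ 70 = 26
byte 3: (bb ⊕ e4) ⊕ 6f = 5f ⊕ 6f = 30
byte 4: (3a ⊕ 0e) ⊕ 72 = 34 ⊕ 72 = 46
byte 5: (56 ⊕ 36) ⊕ 74 = 60 ⊕ 74 = 14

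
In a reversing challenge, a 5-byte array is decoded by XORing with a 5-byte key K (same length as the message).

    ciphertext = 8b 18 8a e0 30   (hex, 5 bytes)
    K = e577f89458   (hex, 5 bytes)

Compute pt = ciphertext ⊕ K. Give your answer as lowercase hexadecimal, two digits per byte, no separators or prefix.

6e6f727468

139 ^ 229 = 110
 24 ^ 119 = 111
138 ^ 248 = 114
224 ^ 148 = 116
 48 ^  88 = 104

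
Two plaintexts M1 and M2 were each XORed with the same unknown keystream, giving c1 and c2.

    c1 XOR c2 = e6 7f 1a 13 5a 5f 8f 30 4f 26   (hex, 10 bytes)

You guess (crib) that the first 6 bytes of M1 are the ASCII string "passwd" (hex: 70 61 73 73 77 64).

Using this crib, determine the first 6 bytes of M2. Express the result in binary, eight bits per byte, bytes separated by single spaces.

10010110 00011110 01101001 01100000 00101101 00111011

Since c1 ⊕ c2 = M1 ⊕ M2, XORing with the guessed M1 bytes yields the corresponding M2 bytes: M2 = (c1 ⊕ c2) ⊕ M1.
230 xor 112 = 150
127 xor  97 =  30
 26 xor 115 = 105
 19 xor 115 =  96
 90 xor 119 =  45
 95 xor 100 =  59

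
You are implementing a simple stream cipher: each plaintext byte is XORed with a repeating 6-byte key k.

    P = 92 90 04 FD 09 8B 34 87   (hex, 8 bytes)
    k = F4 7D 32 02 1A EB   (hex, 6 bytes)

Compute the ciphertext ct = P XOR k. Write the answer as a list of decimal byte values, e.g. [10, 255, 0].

[102, 237, 54, 255, 19, 96, 192, 250]

The 6-byte key repeats, so the effective keystream is f4 7d 32 02 1a eb f4 7d.
byte 0: 92 XOR f4 = 66
byte 1: 90 XOR 7d = ed
byte 2: 04 XOR 32 = 36
byte 3: fd XOR 02 = ff
byte 4: 09 XOR 1a = 13
byte 5: 8b XOR eb = 60
byte 6: 34 XOR f4 = c0
byte 7: 87 XOR 7d = fa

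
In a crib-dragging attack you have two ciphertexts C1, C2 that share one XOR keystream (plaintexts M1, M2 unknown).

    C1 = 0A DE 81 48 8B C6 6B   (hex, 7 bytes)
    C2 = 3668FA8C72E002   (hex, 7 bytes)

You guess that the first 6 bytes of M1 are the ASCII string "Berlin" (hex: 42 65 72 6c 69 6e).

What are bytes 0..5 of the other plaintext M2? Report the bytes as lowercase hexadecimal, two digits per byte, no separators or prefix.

First, C1 ⊕ C2 = (M1 ⊕ K) ⊕ (M2 ⊕ K) = M1 ⊕ M2, so the key drops out. Then M2 = (M1 ⊕ M2) ⊕ M1 over the first 6 bytes.
byte 0: (0a XOR 36) XOR 42 = 3c XOR 42 = 7e
byte 1: (de XOR 68) XOR 65 = b6 XOR 65 = d3
byte 2: (81 XOR fa) XOR 72 = 7b XOR 72 = 09
byte 3: (48 XOR 8c) XOR 6c = c4 XOR 6c = a8
byte 4: (8b XOR 72) XOR 69 = f9 XOR 69 = 90
byte 5: (c6 XOR e0) XOR 6e = 26 XOR 6e = 48

7ed309a89048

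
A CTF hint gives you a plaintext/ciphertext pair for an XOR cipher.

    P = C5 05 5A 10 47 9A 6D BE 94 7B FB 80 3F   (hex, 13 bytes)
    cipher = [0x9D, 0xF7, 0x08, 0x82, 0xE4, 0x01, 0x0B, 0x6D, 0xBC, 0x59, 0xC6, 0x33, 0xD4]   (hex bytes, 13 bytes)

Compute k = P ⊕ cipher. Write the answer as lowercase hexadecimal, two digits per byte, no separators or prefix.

58f25292a39b66d328223db3eb

Since cipher = P ⊕ k, XORing both sides with P gives k = P ⊕ cipher.
byte 0: 197 ^ 157 =  88
byte 1:   5 ^ 247 = 242
byte 2:  90 ^   8 =  82
byte 3:  16 ^ 130 = 146
byte 4:  71 ^ 228 = 163
byte 5: 154 ^   1 = 155
byte 6: 109 ^  11 = 102
byte 7: 190 ^ 109 = 211
byte 8: 148 ^ 188 =  40
byte 9: 123 ^  89 =  34
byte 10: 251 ^ 198 =  61
byte 11: 128 ^  51 = 179
byte 12:  63 ^ 212 = 235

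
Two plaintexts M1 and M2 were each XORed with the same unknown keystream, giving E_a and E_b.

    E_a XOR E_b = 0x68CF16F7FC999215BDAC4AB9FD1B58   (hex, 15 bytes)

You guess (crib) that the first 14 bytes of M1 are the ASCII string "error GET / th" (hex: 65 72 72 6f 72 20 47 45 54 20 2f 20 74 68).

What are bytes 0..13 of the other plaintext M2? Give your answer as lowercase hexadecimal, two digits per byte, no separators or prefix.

0dbd64988eb9d550e98c65998973

Since E_a ⊕ E_b = M1 ⊕ M2, XORing with the guessed M1 bytes yields the corresponding M2 bytes: M2 = (E_a ⊕ E_b) ⊕ M1.
104 XOR 101 =  13
207 XOR 114 = 189
 22 XOR 114 = 100
247 XOR 111 = 152
252 XOR 114 = 142
153 XOR  32 = 185
146 XOR  71 = 213
 21 XOR  69 =  80
189 XOR  84 = 233
172 XOR  32 = 140
 74 XOR  47 = 101
185 XOR  32 = 153
253 XOR 116 = 137
 27 XOR 104 = 115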